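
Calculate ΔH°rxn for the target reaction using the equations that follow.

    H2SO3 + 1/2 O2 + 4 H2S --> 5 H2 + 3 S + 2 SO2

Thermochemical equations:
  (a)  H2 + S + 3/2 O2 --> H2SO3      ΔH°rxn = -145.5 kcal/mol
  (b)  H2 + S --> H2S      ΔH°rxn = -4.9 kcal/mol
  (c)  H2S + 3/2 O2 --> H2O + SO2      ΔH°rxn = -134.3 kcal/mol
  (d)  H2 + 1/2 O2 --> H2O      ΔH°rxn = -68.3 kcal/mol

(a) reversed (reverse to put H2SO3 on the reactant side): +145.5 kcal/mol
(b) reversed and × 2: (-2)·(-4.9) = +9.8 kcal/mol
(c) × 2 (scale by 2 for the 2 SO2): (2)·(-134.3) = -268.6 kcal/mol
(d) reversed and × 2: (-2)·(-68.3) = +136.6 kcal/mol
Combining the equations, ΔH°rxn = (+145.5) + (+9.8) + (-268.6) + (+136.6) = 23.3 kcal/mol

ΔH°rxn = 23.3 kcal/mol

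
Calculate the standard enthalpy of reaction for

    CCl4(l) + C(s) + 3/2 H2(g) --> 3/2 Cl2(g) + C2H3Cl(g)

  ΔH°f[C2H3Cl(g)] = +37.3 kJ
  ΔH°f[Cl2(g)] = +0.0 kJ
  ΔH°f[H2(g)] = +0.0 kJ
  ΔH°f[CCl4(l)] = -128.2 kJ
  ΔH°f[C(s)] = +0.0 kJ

Products: 3/2·(+0.0) + 1·(+37.3) = +37.3
Reactants: 1·(-128.2) + 1·(+0.0) + 3/2·(+0.0) = -128.2
ΔH° = (+37.3) − (-128.2) = 165.5 kJ

ΔH° = 165.5 kJ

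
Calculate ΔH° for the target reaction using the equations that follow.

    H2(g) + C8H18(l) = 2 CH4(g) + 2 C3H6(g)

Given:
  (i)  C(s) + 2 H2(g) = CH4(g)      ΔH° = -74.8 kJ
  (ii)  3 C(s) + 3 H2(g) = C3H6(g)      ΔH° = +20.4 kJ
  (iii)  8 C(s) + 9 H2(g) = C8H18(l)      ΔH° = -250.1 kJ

(i) × 2: (2)·(-74.8) = -149.6 kJ
(ii) × 2: (2)·(+20.4) = +40.8 kJ
(iii) reversed: +250.1 kJ
ΔH° = (-149.6) + (+40.8) + (+250.1) = 141.3 kJ

ΔH° = 141.3 kJ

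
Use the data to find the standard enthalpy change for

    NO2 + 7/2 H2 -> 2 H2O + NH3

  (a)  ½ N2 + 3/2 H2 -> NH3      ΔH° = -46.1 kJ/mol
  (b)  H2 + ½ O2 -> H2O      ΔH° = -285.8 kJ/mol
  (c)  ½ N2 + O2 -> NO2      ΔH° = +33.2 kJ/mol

(a) as written (NH3 already on the product side): -46.1 kJ/mol
(b) × 2 (×2 to match 2 H2O in the target): (2)·(-285.8) = -571.6 kJ/mol
(c) reversed (reverse to put NO2 on the reactant side): -33.2 kJ/mol
ΔH° = (1)·(-46.1) + (2)·(-285.8) + (-1)·(+33.2) = -650.9 kJ/mol

ΔH° = -650.9 kJ/mol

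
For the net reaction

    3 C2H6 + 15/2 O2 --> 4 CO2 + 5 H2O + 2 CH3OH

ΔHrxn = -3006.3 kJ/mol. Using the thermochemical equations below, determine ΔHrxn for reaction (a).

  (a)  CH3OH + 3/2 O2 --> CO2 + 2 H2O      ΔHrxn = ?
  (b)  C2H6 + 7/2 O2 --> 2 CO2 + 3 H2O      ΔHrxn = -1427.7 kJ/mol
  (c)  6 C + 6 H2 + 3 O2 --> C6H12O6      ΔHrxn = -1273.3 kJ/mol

ΔHrxn = -638.4 kJ/mol

(a) reversed and × 2 (reverse to put CH3OH on the product side; ×2 to match 2 CH3OH in the target): contributes −2·x
(b) × 3 (scale by 3 for the 3 C2H6): (3)·(-1427.7) = -4283.1 kJ/mol
(c): not needed (H2 appears nowhere else).
-3006.3 = (-4283.1) − 2·x
x = (-3006.3 − (-4283.1)) / (-2) = -638.4 kJ/mol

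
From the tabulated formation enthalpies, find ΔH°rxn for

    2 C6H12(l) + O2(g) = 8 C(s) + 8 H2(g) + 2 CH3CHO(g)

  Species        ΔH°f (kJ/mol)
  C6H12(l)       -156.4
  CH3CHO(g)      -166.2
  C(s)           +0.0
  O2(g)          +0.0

Products: 8·(+0.0) + 8·(+0.0) + 2·(-166.2) = -332.4
Reactants: 2·(-156.4) + 1·(+0.0) = -312.8
ΔH°rxn = (-332.4) − (-312.8) = -19.6 kJ/mol

ΔH°rxn = -19.6 kJ/mol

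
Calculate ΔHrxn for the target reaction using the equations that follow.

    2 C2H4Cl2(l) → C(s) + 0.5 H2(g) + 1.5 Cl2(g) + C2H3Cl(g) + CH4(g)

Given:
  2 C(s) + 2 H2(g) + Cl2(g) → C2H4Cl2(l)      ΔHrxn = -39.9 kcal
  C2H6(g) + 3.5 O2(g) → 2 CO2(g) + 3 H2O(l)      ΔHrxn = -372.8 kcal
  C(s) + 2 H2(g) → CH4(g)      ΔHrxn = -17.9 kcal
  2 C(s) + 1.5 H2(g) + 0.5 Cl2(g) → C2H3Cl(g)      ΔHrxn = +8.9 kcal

ΔHrxn = 70.8 kcal

equation 1 reversed and × 2 (reverse to put C2H4Cl2(l) on the reactant side; scale by 2 for the 2 C2H4Cl2(l)): (-2)·(-39.9) = +79.8 kcal
equation 2: not needed (C2H6(g) appears nowhere else).
equation 3 as written (CH4(g) already on the product side): -17.9 kcal
equation 4 as written (C2H3Cl(g) already on the product side): +8.9 kcal
By Hess's law, ΔHrxn = (-2)·(-39.9) + (1)·(-17.9) + (1)·(+8.9) = 70.8 kcal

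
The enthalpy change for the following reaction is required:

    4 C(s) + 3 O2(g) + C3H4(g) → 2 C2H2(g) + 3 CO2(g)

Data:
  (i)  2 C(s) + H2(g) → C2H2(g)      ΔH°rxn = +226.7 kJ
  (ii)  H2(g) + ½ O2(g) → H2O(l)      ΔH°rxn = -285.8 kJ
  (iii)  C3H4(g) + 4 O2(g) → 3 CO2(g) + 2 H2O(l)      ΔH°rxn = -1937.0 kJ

(i) × 2 (×2 to match 2 C2H2(g) in the target): (2)·(+226.7) = +453.4 kJ
(ii) reversed and × 2: (-2)·(-285.8) = +571.6 kJ
(iii) as written (C3H4(g) already on the reactant side): -1937.0 kJ
Summing the manipulated equations, ΔH°rxn = (2)·(+226.7) + (-2)·(-285.8) + (1)·(-1937.0) = -912.0 kJ

ΔH°rxn = -912.0 kJ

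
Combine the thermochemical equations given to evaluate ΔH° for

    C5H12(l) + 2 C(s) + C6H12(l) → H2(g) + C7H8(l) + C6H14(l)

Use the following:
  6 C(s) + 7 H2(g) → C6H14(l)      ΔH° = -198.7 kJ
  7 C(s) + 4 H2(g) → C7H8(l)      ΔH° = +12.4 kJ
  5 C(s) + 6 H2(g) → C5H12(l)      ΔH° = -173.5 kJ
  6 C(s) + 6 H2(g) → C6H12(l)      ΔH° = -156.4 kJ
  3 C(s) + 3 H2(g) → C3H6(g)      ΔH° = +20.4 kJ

equation 1 as written: -198.7 kJ
equation 2 as written: +12.4 kJ
equation 3 reversed: +173.5 kJ
equation 4 reversed: +156.4 kJ
equation 5: not needed.
ΔH° = (1)·(-198.7) + (1)·(+12.4) + (-1)·(-173.5) + (-1)·(-156.4) = 143.6 kJ

ΔH° = 143.6 kJ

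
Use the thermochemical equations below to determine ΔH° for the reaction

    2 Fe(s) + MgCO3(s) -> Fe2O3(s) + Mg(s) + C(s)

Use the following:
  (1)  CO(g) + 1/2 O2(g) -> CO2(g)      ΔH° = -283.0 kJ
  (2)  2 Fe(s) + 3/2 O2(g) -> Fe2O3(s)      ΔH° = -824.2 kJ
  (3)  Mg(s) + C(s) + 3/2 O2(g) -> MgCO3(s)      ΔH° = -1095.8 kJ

ΔH° = 271.6 kJ

(1): not needed (CO2(g) appears nowhere else).
(2) as written (Fe2O3(s) already on the product side): -824.2 kJ
(3) reversed (reverse to put MgCO3(s) on the reactant side): +1095.8 kJ
ΔH° = (1)·(-824.2) + (-1)·(-1095.8) = 271.6 kJ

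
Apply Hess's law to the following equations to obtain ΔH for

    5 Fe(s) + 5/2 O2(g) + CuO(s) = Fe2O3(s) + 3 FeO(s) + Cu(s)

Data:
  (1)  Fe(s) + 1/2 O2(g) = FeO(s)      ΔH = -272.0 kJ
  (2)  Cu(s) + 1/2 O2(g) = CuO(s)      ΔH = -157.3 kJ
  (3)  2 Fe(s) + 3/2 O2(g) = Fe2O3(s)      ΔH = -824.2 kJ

ΔH = -1482.9 kJ

(1) × 3 (scale by 3 for the 3 FeO(s)): (3)·(-272.0) = -816.0 kJ
(2) reversed (reverse to put CuO(s) on the reactant side): +157.3 kJ
(3) as written (Fe2O3(s) already on the product side): -824.2 kJ
ΔH = (-816.0) + (+157.3) + (-824.2) = -1482.9 kJ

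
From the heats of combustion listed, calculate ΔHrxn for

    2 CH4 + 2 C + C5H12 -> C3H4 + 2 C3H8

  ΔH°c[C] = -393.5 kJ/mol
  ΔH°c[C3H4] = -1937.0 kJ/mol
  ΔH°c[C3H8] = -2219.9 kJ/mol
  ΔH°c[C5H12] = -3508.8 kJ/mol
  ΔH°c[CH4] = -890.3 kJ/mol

Using ΔH = Σ nΔHc°(reactants) − Σ nΔHc°(products):
= [2·(-890.3) + 2·(-393.5) + 1·(-3508.8)] − [1·(-1937.0) + 2·(-2219.9)]
= 300.4 kJ/mol

ΔHrxn = 300.4 kJ/mol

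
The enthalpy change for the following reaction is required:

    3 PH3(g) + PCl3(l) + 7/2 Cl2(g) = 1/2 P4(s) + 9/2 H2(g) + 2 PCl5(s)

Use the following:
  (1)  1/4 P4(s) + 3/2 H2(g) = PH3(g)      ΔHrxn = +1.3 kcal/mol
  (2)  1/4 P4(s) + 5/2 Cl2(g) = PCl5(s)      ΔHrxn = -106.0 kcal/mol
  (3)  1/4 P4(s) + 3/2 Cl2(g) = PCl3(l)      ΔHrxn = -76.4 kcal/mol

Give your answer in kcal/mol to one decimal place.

ΔHrxn = -139.5 kcal/mol

(1) reversed and × 3: (-3)·(+1.3) = -3.9 kcal/mol
(2) × 2: (2)·(-106.0) = -212.0 kcal/mol
(3) reversed: +76.4 kcal/mol
ΔHrxn = (-3)·(+1.3) + (2)·(-106.0) + (-1)·(-76.4) = -139.5 kcal/mol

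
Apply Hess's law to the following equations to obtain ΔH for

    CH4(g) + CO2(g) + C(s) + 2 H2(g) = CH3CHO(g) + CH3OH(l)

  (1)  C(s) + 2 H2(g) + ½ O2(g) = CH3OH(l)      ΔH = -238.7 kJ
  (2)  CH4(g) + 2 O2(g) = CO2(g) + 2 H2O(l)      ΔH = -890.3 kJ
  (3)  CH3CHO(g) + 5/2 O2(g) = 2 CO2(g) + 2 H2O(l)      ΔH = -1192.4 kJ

(1) as written (CH3OH(l) already on the product side): -238.7 kJ
(2) as written (CH4(g) already on the reactant side): -890.3 kJ
(3) reversed (CH3CHO(g) must end up as a product): +1192.4 kJ
Combining the equations, ΔH = (1)·(-238.7) + (1)·(-890.3) + (-1)·(-1192.4) = 63.4 kJ

ΔH = 63.4 kJ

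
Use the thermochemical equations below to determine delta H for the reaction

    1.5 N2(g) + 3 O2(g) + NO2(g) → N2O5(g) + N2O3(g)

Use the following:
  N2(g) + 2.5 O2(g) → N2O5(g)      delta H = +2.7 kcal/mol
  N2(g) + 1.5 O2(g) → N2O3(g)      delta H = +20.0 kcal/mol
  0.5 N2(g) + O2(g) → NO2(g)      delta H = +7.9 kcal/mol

equation 1 as written: +2.7 kcal/mol
equation 2 as written: +20.0 kcal/mol
equation 3 reversed: -7.9 kcal/mol
Summing the manipulated equations, delta H = (+2.7) + (+20.0) + (-7.9) = 14.8 kcal/mol

delta H = 14.8 kcal/mol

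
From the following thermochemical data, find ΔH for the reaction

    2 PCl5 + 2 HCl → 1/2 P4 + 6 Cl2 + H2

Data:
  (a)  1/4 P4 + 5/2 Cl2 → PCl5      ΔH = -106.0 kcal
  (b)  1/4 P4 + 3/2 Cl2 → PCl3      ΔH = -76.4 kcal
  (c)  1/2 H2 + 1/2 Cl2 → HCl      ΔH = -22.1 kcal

(a) reversed and × 2: (-2)·(-106.0) = +212.0 kcal
(b): not needed.
(c) reversed and × 2: (-2)·(-22.1) = +44.2 kcal
By Hess's law, ΔH = (-2)·(-106.0) + (-2)·(-22.1) = 256.2 kcal

ΔH = 256.2 kcal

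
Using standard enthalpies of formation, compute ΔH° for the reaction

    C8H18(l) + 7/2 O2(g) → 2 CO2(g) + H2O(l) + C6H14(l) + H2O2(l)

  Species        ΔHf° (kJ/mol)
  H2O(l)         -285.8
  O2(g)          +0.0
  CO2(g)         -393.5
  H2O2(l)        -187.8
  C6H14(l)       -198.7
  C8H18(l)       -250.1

ΔH° = -1209.2 kJ/mol

Products: 2·(-393.5) + 1·(-285.8) + 1·(-198.7) + 1·(-187.8) = -1459.3
Reactants: 1·(-250.1) + 7/2·(+0.0) = -250.1
ΔH° = (-1459.3) − (-250.1) = -1209.2 kJ/mol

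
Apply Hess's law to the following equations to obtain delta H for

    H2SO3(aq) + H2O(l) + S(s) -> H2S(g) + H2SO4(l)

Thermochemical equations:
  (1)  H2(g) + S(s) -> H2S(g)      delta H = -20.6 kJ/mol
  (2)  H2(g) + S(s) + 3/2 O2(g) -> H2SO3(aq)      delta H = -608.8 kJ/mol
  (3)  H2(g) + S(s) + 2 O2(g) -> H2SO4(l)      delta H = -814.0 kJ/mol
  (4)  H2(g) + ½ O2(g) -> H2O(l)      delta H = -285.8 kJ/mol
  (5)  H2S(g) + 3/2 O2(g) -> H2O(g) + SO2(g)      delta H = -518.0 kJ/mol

(1) as written: -20.6 kJ/mol
(2) reversed: +608.8 kJ/mol
(3) as written: -814.0 kJ/mol
(4) reversed: +285.8 kJ/mol
(5): not needed.
delta H = (1)·(-20.6) + (-1)·(-608.8) + (1)·(-814.0) + (-1)·(-285.8) = 60.0 kJ/mol

delta H = 60.0 kJ/mol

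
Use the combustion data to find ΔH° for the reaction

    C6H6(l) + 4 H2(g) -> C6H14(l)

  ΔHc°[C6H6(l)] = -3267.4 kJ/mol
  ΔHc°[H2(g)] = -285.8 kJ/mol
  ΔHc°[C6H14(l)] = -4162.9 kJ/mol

ΔH° = -247.7 kJ/mol

Using ΔH = Σ nΔHc°(reactants) − Σ nΔHc°(products):
= [1·(-3267.4) + 4·(-285.8)] − [1·(-4162.9)]
= -247.7 kJ/mol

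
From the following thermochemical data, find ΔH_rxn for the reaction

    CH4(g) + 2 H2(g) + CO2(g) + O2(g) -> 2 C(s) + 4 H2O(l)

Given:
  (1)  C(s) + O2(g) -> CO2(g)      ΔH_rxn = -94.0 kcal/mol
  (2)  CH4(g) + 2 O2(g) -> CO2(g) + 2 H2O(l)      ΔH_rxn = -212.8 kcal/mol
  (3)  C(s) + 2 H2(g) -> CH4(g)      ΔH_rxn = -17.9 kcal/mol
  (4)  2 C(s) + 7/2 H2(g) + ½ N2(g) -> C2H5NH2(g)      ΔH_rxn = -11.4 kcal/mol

ΔH_rxn = -161.5 kcal/mol

(1) reversed and × 3: (-3)·(-94.0) = +282.0 kcal/mol
(2) × 2 (×2 to match 4 H2O(l) in the target): (2)·(-212.8) = -425.6 kcal/mol
(3) as written: -17.9 kcal/mol
(4): not needed (N2(g) appears nowhere else).
Since enthalpy is a state function, ΔH_rxn = (-3)·(-94.0) + (2)·(-212.8) + (1)·(-17.9) = -161.5 kcal/mol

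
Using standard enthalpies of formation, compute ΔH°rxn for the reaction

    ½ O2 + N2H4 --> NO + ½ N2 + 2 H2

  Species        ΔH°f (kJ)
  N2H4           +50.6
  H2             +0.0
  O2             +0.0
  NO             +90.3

ΔH°rxn = 39.7 kJ

ΔH°rxn = Σ nΔHf°(products) − Σ nΔHf°(reactants).
Products: 1·(+90.3) + 1/2·(+0.0) + 2·(+0.0) = +90.3
Reactants: 1/2·(+0.0) + 1·(+50.6) = +50.6
ΔH°rxn = (+90.3) − (+50.6) = 39.7 kJ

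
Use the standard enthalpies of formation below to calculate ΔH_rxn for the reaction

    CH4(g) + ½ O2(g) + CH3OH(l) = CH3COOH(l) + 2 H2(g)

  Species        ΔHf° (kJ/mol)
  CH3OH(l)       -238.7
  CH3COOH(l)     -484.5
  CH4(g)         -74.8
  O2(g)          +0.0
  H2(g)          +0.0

Products: 1·(-484.5) + 2·(+0.0) = -484.5
Reactants: 1·(-74.8) + 1/2·(+0.0) + 1·(-238.7) = -313.5
ΔH_rxn = (-484.5) − (-313.5) = -171.0 kJ/mol

ΔH_rxn = -171.0 kJ/mol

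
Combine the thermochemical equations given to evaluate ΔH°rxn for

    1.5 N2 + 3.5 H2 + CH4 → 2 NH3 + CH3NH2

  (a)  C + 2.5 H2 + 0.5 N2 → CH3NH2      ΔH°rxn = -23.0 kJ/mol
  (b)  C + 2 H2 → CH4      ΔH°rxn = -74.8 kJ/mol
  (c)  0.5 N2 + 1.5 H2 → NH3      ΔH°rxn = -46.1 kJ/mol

(a) as written: -23.0 kJ/mol
(b) reversed: +74.8 kJ/mol
(c) × 2: (2)·(-46.1) = -92.2 kJ/mol
Combining the equations, ΔH°rxn = (-23.0) + (+74.8) + (-92.2) = -40.4 kJ/mol

ΔH°rxn = -40.4 kJ/mol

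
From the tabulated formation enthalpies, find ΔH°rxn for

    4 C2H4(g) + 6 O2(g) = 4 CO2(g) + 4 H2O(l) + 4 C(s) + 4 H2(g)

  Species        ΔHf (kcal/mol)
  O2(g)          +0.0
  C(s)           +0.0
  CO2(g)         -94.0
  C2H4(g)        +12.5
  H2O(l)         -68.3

Products: 4·(-94.0) + 4·(-68.3) + 4·(+0.0) + 4·(+0.0) = -649.2
Reactants: 4·(+12.5) + 6·(+0.0) = +50.0
ΔH°rxn = (-649.2) − (+50.0) = -699.2 kcal/mol

ΔH°rxn = -699.2 kcal/mol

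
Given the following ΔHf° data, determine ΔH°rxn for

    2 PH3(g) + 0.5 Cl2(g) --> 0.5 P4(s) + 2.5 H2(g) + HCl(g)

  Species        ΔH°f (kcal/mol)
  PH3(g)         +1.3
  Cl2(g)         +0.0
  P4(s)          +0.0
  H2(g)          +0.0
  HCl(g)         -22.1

ΔH°rxn = Σ nΔHf°(products) − Σ nΔHf°(reactants).
Products: 1/2·(+0.0) + 5/2·(+0.0) + 1·(-22.1) = -22.1
Reactants: 2·(+1.3) + 1/2·(+0.0) = +2.6
ΔH°rxn = (-22.1) − (+2.6) = -24.7 kcal/mol

ΔH°rxn = -24.7 kcal/mol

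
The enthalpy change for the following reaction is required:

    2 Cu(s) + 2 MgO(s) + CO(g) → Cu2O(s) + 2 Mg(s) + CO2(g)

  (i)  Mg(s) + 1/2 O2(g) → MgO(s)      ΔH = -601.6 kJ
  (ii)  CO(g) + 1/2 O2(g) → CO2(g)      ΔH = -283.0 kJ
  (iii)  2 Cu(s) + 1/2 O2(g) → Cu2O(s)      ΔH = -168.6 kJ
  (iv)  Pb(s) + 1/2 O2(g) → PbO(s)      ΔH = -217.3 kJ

(i) reversed and × 2 (reverse to put MgO(s) on the reactant side; scale by 2 for the 2 MgO(s)): (-2)·(-601.6) = +1203.2 kJ
(ii) as written (CO(g) already on the reactant side): -283.0 kJ
(iii) as written (Cu2O(s) already on the product side): -168.6 kJ
(iv): not needed (Pb(s) appears nowhere else).
Since enthalpy is a state function, ΔH = (+1203.2) + (-283.0) + (-168.6) = 751.6 kJ

ΔH = 751.6 kJ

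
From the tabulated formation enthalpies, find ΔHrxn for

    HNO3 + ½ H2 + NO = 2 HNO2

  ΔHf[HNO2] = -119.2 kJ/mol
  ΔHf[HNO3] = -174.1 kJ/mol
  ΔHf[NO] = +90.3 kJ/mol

ΔHrxn = -154.6 kJ/mol

Products: 2·(-119.2) = -238.4
Reactants: 1·(-174.1) + 1/2·(+0.0) + 1·(+90.3) = -83.8
ΔHrxn = (-238.4) − (-83.8) = -154.6 kJ/mol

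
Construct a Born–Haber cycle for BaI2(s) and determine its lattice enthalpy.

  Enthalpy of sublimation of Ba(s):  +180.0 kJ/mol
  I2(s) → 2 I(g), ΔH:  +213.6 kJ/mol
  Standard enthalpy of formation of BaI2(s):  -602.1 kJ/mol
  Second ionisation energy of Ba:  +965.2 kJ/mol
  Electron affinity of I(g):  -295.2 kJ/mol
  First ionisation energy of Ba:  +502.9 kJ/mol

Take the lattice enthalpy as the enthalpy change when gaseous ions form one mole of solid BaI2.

U = -1873.4 kJ/mol

ΔHf° = 1·ΔHsub + 1·(ΣIE) + 1·D(I2) + 2·EA + U
-602.1 = 1·(+180.0) + 1·(+1468.1) + 1·(+213.6) + 2·(-295.2) + U
U = -602.1 − (+1271.3) = -1873.4 kJ/mol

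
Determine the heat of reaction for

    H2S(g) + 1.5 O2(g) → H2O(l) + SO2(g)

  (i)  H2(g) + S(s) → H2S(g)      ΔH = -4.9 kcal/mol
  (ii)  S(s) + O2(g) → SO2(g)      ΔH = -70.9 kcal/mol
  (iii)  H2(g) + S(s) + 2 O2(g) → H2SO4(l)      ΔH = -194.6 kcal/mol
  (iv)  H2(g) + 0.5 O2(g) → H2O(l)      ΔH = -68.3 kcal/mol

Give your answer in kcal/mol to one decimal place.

ΔH = -134.3 kcal/mol

(i) reversed (reverse to put H2S(g) on the reactant side): +4.9 kcal/mol
(ii) as written (SO2(g) already on the product side): -70.9 kcal/mol
(iii): not needed (H2SO4(l) appears nowhere else).
(iv) as written (H2O(l) already on the product side): -68.3 kcal/mol
ΔH = (+4.9) + (-70.9) + (-68.3) = -134.3 kcal/mol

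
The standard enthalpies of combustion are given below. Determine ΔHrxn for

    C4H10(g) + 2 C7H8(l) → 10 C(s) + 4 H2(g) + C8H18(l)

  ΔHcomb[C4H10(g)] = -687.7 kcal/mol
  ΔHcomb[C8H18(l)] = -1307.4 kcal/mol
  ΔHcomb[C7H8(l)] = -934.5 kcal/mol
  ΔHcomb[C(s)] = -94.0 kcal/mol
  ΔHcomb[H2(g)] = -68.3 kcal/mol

With combustion enthalpies, reactants minus products:
= [1·(-687.7) + 2·(-934.5)] − [10·(-94.0) + 4·(-68.3) + 1·(-1307.4)]
= -36.1 kcal/mol

ΔHrxn = -36.1 kcal/mol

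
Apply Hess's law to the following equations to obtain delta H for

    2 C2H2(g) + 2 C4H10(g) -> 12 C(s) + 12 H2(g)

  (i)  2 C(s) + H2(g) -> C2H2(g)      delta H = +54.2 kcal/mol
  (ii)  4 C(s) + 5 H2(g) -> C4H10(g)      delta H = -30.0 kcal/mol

(i) reversed and × 2: (-2)·(+54.2) = -108.4 kcal/mol
(ii) reversed and × 2: (-2)·(-30.0) = +60.0 kcal/mol
delta H = (-2)·(+54.2) + (-2)·(-30.0) = -48.4 kcal/mol

delta H = -48.4 kcal/mol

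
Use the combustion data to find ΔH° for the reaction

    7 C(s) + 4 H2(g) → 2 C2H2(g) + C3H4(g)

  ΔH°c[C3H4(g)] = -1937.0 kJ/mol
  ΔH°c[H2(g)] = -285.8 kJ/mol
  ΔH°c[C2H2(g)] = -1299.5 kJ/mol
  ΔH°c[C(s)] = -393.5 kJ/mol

ΔH° = 638.3 kJ/mol

With combustion enthalpies, reactants minus products:
= [7·(-393.5) + 4·(-285.8)] − [2·(-1299.5) + 1·(-1937.0)]
= 638.3 kJ/mol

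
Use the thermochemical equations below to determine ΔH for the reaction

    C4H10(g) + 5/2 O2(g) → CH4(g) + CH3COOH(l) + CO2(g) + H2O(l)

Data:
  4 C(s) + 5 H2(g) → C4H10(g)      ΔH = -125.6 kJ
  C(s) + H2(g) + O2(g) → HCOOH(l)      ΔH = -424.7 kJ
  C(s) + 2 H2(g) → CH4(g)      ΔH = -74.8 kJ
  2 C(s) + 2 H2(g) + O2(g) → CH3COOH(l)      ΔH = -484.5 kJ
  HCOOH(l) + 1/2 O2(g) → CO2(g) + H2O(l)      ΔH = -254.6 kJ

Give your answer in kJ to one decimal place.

equation 1 reversed: +125.6 kJ
equation 2 as written: -424.7 kJ
equation 3 as written: -74.8 kJ
equation 4 as written: -484.5 kJ
equation 5 as written: -254.6 kJ
By Hess's law, ΔH = (+125.6) + (-424.7) + (-74.8) + (-484.5) + (-254.6) = -1113.0 kJ

ΔH = -1113.0 kJ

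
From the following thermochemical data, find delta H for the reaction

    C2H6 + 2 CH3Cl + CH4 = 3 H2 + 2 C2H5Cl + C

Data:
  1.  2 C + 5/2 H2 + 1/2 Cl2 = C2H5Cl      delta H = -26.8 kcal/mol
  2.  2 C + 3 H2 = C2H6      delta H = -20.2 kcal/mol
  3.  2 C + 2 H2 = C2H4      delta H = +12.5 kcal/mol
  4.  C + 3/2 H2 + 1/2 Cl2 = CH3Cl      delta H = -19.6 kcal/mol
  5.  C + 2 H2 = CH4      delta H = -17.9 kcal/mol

eq. 1 × 2: (2)·(-26.8) = -53.6 kcal/mol
eq. 2 reversed: +20.2 kcal/mol
eq. 3: not needed.
eq. 4 reversed and × 2: (-2)·(-19.6) = +39.2 kcal/mol
eq. 5 reversed: +17.9 kcal/mol
delta H = (-53.6) + (+20.2) + (+39.2) + (+17.9) = 23.7 kcal/mol

delta H = 23.7 kcal/mol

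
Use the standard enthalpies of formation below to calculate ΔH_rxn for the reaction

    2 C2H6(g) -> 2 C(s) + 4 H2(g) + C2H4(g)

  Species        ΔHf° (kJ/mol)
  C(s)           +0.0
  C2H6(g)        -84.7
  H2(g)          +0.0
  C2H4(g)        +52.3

ΔH_rxn = 221.7 kJ/mol

Products: 2·(+0.0) + 4·(+0.0) + 1·(+52.3) = +52.3
Reactants: 2·(-84.7) = -169.4
ΔH_rxn = (+52.3) − (-169.4) = 221.7 kJ/mol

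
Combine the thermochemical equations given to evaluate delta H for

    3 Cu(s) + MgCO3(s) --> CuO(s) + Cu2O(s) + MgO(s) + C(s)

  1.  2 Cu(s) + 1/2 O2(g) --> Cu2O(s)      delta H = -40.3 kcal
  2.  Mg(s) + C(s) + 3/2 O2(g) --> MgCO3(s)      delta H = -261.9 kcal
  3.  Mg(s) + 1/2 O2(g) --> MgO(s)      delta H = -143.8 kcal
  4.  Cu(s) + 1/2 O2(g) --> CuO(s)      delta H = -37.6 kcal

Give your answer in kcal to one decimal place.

eq. 1 as written (Cu2O(s) already on the product side): -40.3 kcal
eq. 2 reversed (MgCO3(s) must end up as a reactant): +261.9 kcal
eq. 3 as written (MgO(s) already on the product side): -143.8 kcal
eq. 4 as written (CuO(s) already on the product side): -37.6 kcal
Since enthalpy is a state function, delta H = (1)·(-40.3) + (-1)·(-261.9) + (1)·(-143.8) + (1)·(-37.6) = 40.2 kcal

delta H = 40.2 kcal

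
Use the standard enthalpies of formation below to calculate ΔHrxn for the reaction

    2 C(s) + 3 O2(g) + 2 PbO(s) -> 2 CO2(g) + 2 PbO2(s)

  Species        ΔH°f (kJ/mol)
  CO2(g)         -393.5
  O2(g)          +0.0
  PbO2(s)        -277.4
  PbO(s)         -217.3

ΔH°rxn = Σ nΔHf°(products) − Σ nΔHf°(reactants).
Products: 2·(-393.5) + 2·(-277.4) = -1341.8
Reactants: 2·(+0.0) + 3·(+0.0) + 2·(-217.3) = -434.6
ΔHrxn = (-1341.8) − (-434.6) = -907.2 kJ/mol

ΔHrxn = -907.2 kJ/mol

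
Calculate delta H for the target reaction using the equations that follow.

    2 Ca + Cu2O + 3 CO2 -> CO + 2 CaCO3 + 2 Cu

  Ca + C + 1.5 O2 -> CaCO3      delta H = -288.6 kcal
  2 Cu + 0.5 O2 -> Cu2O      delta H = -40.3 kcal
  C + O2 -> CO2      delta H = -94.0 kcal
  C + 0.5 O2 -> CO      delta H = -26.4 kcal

delta H = -281.3 kcal

equation 1 × 2 (×2 to match 2 CaCO3 in the target): (2)·(-288.6) = -577.2 kcal
equation 2 reversed (reverse to put Cu2O on the reactant side): +40.3 kcal
equation 3 reversed and × 3 (reverse to put CO2 on the reactant side; scale by 3 for the 3 CO2): (-3)·(-94.0) = +282.0 kcal
equation 4 as written (CO already on the product side): -26.4 kcal
delta H = (-577.2) + (+40.3) + (+282.0) + (-26.4) = -281.3 kcal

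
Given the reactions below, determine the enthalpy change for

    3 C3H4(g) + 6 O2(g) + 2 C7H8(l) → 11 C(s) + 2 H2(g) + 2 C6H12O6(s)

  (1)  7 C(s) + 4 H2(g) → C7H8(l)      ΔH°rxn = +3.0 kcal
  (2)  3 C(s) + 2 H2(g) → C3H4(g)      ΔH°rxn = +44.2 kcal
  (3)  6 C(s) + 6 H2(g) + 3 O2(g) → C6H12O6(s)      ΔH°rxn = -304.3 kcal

ΔH°rxn = -747.2 kcal

(1) reversed and × 2 (C7H8(l) must end up as a reactant; ×2 to match 2 C7H8(l) in the target): (-2)·(+3.0) = -6.0 kcal
(2) reversed and × 3 (reverse to put C3H4(g) on the reactant side; scale by 3 for the 3 C3H4(g)): (-3)·(+44.2) = -132.6 kcal
(3) × 2 (×2 to match 2 C6H12O6(s) in the target): (2)·(-304.3) = -608.6 kcal
Summing the manipulated equations, ΔH°rxn = (-2)·(+3.0) + (-3)·(+44.2) + (2)·(-304.3) = -747.2 kcal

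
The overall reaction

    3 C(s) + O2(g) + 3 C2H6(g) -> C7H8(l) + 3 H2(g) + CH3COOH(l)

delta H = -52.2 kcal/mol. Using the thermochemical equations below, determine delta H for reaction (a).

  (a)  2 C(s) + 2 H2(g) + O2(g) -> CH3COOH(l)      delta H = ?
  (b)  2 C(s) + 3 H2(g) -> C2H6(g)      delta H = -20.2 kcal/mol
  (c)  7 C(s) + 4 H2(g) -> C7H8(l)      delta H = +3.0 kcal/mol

(a) as written (CH3COOH(l) already on the product side): contributes x
(b) reversed and × 3 (reverse to put C2H6(g) on the reactant side; ×3 to match 3 C2H6(g) in the target): (-3)·(-20.2) = +60.6 kcal/mol
(c) as written (C7H8(l) already on the product side): +3.0 kcal/mol
-52.2 = (+60.6) + (+3.0) + x
x = (-52.2 − (+63.6)) / (1) = -115.8 kcal/mol

delta H = -115.8 kcal/mol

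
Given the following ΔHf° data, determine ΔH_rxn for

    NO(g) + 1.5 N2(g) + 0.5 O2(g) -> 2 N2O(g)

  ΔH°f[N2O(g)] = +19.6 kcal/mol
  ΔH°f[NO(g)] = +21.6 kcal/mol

ΔH°rxn = Σ nΔHf°(products) − Σ nΔHf°(reactants).
Products: 2·(+19.6) = +39.2
Reactants: 1·(+21.6) + 3/2·(+0.0) + 1/2·(+0.0) = +21.6
ΔH_rxn = (+39.2) − (+21.6) = 17.6 kcal/mol

ΔH_rxn = 17.6 kcal/mol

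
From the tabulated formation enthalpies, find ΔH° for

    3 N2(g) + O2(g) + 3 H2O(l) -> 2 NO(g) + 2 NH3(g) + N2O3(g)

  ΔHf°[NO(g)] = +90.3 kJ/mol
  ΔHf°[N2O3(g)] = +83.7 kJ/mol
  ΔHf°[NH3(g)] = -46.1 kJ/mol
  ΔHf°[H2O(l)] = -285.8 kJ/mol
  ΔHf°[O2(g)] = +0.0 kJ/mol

ΔH° = 1029.5 kJ/mol

Products: 2·(+90.3) + 2·(-46.1) + 1·(+83.7) = +172.1
Reactants: 3·(+0.0) + 1·(+0.0) + 3·(-285.8) = -857.4
ΔH° = (+172.1) − (-857.4) = 1029.5 kJ/mol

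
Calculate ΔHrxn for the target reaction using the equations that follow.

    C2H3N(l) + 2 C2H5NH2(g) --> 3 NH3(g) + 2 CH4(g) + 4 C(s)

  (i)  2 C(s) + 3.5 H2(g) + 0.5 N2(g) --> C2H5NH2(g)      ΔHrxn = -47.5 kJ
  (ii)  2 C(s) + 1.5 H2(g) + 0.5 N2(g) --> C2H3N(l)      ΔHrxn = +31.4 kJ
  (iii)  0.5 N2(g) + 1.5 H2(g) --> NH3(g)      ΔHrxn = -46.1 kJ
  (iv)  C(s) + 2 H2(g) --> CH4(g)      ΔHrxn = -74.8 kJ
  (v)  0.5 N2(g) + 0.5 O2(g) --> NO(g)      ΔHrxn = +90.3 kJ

ΔHrxn = -224.3 kJ

(i) reversed and × 2 (C2H5NH2(g) must end up as a reactant; scale by 2 for the 2 C2H5NH2(g)): (-2)·(-47.5) = +95.0 kJ
(ii) reversed (reverse to put C2H3N(l) on the reactant side): -31.4 kJ
(iii) × 3 (scale by 3 for the 3 NH3(g)): (3)·(-46.1) = -138.3 kJ
(iv) × 2 (scale by 2 for the 2 CH4(g)): (2)·(-74.8) = -149.6 kJ
(v): not needed (O2(g) appears nowhere else).
ΔHrxn = (+95.0) + (-31.4) + (-138.3) + (-149.6) = -224.3 kJ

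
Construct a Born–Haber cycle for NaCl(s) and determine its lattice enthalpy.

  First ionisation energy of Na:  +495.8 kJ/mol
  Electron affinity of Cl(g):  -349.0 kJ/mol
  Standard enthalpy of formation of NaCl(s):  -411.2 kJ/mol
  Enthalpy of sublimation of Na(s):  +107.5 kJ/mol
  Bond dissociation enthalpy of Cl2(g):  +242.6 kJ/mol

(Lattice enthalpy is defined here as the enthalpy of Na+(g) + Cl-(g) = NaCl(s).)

U = -786.8 kJ/mol

ΔHf° = 1·ΔHsub + 1·(ΣIE) + 1/2·D(Cl2) + 1·EA + U
-411.2 = 1·(+107.5) + 1·(+495.8) + 1/2·(+242.6) + 1·(-349.0) + U
U = -411.2 − (+375.6) = -786.8 kJ/mol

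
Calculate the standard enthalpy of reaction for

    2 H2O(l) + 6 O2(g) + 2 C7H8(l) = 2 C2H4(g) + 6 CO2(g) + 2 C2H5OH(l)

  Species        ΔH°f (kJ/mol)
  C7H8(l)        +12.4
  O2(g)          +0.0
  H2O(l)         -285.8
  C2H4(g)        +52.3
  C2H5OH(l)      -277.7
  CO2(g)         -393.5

ΔH_rxn = -2265.0 kJ/mol

ΔH°rxn = Σ nΔHf°(products) − Σ nΔHf°(reactants).
Products: 2·(+52.3) + 6·(-393.5) + 2·(-277.7) = -2811.8
Reactants: 2·(-285.8) + 6·(+0.0) + 2·(+12.4) = -546.8
ΔH_rxn = (-2811.8) − (-546.8) = -2265.0 kJ/mol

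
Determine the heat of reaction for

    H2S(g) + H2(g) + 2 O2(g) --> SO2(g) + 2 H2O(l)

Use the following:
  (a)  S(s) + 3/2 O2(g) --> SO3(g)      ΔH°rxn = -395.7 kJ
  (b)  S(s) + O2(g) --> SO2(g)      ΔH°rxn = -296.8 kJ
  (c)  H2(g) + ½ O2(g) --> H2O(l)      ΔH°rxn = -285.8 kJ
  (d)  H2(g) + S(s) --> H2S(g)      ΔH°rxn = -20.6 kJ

(a): not needed.
(b) as written: -296.8 kJ
(c) × 2: (2)·(-285.8) = -571.6 kJ
(d) reversed: +20.6 kJ
Summing the manipulated equations, ΔH°rxn = (-296.8) + (-571.6) + (+20.6) = -847.8 kJ

ΔH°rxn = -847.8 kJ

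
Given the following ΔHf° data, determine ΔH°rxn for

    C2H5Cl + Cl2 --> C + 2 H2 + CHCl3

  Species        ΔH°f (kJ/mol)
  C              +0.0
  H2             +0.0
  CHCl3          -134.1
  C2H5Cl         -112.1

Products: 1·(+0.0) + 2·(+0.0) + 1·(-134.1) = -134.1
Reactants: 1·(-112.1) + 1·(+0.0) = -112.1
ΔH°rxn = (-134.1) − (-112.1) = -22.0 kJ/mol

ΔH°rxn = -22.0 kJ/mol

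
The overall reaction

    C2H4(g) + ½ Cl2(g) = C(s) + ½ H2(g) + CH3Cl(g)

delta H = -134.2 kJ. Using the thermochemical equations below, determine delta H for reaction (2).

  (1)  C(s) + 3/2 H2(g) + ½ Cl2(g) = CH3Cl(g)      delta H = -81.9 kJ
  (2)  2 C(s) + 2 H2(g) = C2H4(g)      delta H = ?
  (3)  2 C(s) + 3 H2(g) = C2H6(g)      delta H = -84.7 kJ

delta H = 52.3 kJ

(1) as written: -81.9 kJ
(2) reversed: contributes −x
(3): not needed.
-134.2 = (-81.9) − x
x = (-134.2 − (-81.9)) / (-1) = 52.3 kJ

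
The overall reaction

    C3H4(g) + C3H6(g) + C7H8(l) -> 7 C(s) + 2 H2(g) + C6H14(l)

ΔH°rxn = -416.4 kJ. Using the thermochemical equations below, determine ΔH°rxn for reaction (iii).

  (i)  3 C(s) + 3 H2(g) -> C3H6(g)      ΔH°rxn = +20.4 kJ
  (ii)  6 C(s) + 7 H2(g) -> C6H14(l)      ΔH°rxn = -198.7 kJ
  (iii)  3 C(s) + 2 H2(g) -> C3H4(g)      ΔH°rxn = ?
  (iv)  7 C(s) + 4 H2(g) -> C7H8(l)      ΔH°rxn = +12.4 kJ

(i) reversed: -20.4 kJ
(ii) as written: -198.7 kJ
(iii) reversed: contributes −x
(iv) reversed: -12.4 kJ
-416.4 = (-20.4) + (-198.7) + (-12.4) − x
x = (-416.4 − (-231.5)) / (-1) = 184.9 kJ

ΔH°rxn = 184.9 kJ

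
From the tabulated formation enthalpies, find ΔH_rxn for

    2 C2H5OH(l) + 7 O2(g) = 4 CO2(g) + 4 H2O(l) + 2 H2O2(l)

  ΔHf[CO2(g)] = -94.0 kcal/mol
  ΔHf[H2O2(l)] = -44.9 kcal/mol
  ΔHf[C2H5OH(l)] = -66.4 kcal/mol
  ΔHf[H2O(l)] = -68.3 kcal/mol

Products: 4·(-94.0) + 4·(-68.3) + 2·(-44.9) = -739.0
Reactants: 2·(-66.4) + 7·(+0.0) = -132.8
ΔH_rxn = (-739.0) − (-132.8) = -606.2 kcal/mol

ΔH_rxn = -606.2 kcal/mol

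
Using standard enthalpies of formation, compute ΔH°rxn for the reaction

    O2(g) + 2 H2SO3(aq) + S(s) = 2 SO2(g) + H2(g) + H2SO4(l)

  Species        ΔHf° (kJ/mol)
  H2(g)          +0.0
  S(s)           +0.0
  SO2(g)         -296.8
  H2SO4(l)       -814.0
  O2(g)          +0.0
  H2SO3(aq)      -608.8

ΔH°rxn = Σ nΔHf°(products) − Σ nΔHf°(reactants).
Products: 2·(-296.8) + 1·(+0.0) + 1·(-814.0) = -1407.6
Reactants: 1·(+0.0) + 2·(-608.8) + 1·(+0.0) = -1217.6
ΔH°rxn = (-1407.6) − (-1217.6) = -190.0 kJ/mol

ΔH°rxn = -190.0 kJ/mol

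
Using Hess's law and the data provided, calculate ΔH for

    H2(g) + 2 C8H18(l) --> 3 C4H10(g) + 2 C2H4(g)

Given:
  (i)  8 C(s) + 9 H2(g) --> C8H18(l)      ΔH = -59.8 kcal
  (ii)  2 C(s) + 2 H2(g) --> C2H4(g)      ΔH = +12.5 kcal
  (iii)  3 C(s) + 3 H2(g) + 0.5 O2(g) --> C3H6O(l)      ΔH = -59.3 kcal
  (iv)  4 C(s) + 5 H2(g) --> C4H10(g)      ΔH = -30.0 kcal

(i) reversed and × 2 (C8H18(l) must end up as a reactant; ×2 to match 2 C8H18(l) in the target): (-2)·(-59.8) = +119.6 kcal
(ii) × 2 (scale by 2 for the 2 C2H4(g)): (2)·(+12.5) = +25.0 kcal
(iii): not needed (C3H6O(l) appears nowhere else).
(iv) × 3 (×3 to match 3 C4H10(g) in the target): (3)·(-30.0) = -90.0 kcal
ΔH = (+119.6) + (+25.0) + (-90.0) = 54.6 kcal

ΔH = 54.6 kcal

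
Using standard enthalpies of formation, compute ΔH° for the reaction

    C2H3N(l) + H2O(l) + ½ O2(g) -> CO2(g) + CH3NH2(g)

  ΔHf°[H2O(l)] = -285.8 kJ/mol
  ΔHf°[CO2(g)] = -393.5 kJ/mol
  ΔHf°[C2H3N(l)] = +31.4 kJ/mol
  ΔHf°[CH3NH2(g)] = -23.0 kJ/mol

ΔH°rxn = Σ nΔHf°(products) − Σ nΔHf°(reactants).
Products: 1·(-393.5) + 1·(-23.0) = -416.5
Reactants: 1·(+31.4) + 1·(-285.8) + 1/2·(+0.0) = -254.4
ΔH° = (-416.5) − (-254.4) = -162.1 kJ/mol

ΔH° = -162.1 kJ/mol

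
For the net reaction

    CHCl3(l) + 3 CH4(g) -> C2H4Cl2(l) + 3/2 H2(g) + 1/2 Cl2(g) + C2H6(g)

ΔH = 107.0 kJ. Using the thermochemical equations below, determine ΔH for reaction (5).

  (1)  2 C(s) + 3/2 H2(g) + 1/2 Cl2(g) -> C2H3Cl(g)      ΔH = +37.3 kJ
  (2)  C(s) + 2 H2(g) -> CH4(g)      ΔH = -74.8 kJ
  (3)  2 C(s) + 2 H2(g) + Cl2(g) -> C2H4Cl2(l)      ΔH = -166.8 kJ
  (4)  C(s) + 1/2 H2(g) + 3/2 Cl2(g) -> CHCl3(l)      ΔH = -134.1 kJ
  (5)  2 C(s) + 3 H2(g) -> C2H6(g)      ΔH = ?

(1): not needed.
(2) reversed and × 3: (-3)·(-74.8) = +224.4 kJ
(3) as written: -166.8 kJ
(4) reversed: +134.1 kJ
(5) as written: contributes x
+107.0 = (+224.4) + (-166.8) + (+134.1) + x
x = (+107.0 − (+191.7)) / (1) = -84.7 kJ

ΔH = -84.7 kJ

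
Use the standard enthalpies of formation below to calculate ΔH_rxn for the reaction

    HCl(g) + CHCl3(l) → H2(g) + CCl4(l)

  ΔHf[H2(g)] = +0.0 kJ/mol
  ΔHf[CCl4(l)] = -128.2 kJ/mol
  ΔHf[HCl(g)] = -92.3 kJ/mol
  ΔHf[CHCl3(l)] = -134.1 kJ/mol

ΔH_rxn = 98.2 kJ/mol

Products: 1·(+0.0) + 1·(-128.2) = -128.2
Reactants: 1·(-92.3) + 1·(-134.1) = -226.4
ΔH_rxn = (-128.2) − (-226.4) = 98.2 kJ/mol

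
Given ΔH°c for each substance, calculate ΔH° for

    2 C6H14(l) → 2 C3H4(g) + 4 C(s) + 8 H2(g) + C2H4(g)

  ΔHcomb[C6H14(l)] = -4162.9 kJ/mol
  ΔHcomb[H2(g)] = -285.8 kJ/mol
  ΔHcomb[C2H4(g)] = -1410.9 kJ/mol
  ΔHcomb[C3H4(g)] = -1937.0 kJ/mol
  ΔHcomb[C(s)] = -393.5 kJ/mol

With combustion enthalpies, reactants minus products:
= [2·(-4162.9)] − [2·(-1937.0) + 4·(-393.5) + 8·(-285.8) + 1·(-1410.9)]
= 819.5 kJ/mol

ΔH° = 819.5 kJ/mol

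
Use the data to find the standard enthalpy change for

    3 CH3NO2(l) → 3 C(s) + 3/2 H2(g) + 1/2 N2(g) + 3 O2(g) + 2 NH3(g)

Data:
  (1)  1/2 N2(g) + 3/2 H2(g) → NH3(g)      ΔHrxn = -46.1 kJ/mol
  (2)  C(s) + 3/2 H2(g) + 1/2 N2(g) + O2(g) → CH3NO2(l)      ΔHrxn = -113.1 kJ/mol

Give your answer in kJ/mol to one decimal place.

ΔHrxn = 247.1 kJ/mol

(1) × 2: (2)·(-46.1) = -92.2 kJ/mol
(2) reversed and × 3: (-3)·(-113.1) = +339.3 kJ/mol
ΔHrxn = (-92.2) + (+339.3) = 247.1 kJ/mol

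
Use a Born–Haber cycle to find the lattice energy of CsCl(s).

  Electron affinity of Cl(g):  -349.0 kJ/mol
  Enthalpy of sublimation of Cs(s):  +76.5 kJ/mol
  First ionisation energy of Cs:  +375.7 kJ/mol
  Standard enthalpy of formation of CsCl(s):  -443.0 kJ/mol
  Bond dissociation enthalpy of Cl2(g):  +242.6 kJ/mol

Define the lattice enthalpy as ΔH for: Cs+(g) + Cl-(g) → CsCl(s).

ΔHf° = 1·ΔHsub + 1·(ΣIE) + 1/2·D(Cl2) + 1·EA + U
-443.0 = 1·(+76.5) + 1·(+375.7) + 1/2·(+242.6) + 1·(-349.0) + U
U = -443.0 − (+224.5) = -667.5 kJ/mol

U = -667.5 kJ/mol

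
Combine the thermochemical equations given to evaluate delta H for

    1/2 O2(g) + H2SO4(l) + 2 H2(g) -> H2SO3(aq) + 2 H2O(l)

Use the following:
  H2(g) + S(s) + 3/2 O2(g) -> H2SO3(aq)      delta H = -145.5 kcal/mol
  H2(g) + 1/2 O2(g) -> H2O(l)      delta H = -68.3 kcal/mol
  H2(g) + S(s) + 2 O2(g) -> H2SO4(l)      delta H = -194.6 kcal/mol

equation 1 as written: -145.5 kcal/mol
equation 2 × 2: (2)·(-68.3) = -136.6 kcal/mol
equation 3 reversed: +194.6 kcal/mol
delta H = (-145.5) + (-136.6) + (+194.6) = -87.5 kcal/mol

delta H = -87.5 kcal/mol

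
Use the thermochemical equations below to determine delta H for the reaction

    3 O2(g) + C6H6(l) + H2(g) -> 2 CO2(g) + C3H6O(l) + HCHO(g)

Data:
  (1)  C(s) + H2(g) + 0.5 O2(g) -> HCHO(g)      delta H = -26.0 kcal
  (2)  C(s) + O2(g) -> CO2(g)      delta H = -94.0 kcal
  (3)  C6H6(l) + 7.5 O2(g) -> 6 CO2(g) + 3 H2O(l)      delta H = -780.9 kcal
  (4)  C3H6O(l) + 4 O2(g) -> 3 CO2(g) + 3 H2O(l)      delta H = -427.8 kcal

delta H = -285.1 kcal

(1) as written: -26.0 kcal
(2) reversed: +94.0 kcal
(3) as written: -780.9 kcal
(4) reversed: +427.8 kcal
delta H = (-26.0) + (+94.0) + (-780.9) + (+427.8) = -285.1 kcal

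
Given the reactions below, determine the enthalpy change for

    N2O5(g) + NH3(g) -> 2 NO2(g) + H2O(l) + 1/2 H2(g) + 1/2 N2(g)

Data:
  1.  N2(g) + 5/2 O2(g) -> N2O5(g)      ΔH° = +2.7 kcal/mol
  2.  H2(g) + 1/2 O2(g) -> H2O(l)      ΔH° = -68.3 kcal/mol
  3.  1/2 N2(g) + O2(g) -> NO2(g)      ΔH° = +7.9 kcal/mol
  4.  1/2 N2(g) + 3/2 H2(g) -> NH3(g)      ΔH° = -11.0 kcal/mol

ΔH° = -44.2 kcal/mol

eq. 1 reversed (reverse to put N2O5(g) on the reactant side): -2.7 kcal/mol
eq. 2 as written (H2O(l) already on the product side): -68.3 kcal/mol
eq. 3 × 2 (scale by 2 for the 2 NO2(g)): (2)·(+7.9) = +15.8 kcal/mol
eq. 4 reversed (reverse to put NH3(g) on the reactant side): +11.0 kcal/mol
Since enthalpy is a state function, ΔH° = (-1)·(+2.7) + (1)·(-68.3) + (2)·(+7.9) + (-1)·(-11.0) = -44.2 kcal/mol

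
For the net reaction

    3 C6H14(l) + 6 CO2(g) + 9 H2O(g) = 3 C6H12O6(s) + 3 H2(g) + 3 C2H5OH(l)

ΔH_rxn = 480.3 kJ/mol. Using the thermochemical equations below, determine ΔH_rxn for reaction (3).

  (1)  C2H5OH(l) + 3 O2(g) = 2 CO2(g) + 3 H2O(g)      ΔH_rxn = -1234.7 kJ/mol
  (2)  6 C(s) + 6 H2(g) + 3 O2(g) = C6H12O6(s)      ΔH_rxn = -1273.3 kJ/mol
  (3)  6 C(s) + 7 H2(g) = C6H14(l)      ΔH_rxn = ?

(1) reversed and × 3 (C2H5OH(l) must end up as a product; ×3 to match 3 C2H5OH(l) in the target): (-3)·(-1234.7) = +3704.1 kJ/mol
(2) × 3 (scale by 3 for the 3 C6H12O6(s)): (3)·(-1273.3) = -3819.9 kJ/mol
(3) reversed and × 3 (C6H14(l) must end up as a reactant; scale by 3 for the 3 C6H14(l)): contributes −3·x
+480.3 = (+3704.1) + (-3819.9) − 3·x
x = (+480.3 − (-115.8)) / (-3) = -198.7 kJ/mol

ΔH_rxn = -198.7 kJ/mol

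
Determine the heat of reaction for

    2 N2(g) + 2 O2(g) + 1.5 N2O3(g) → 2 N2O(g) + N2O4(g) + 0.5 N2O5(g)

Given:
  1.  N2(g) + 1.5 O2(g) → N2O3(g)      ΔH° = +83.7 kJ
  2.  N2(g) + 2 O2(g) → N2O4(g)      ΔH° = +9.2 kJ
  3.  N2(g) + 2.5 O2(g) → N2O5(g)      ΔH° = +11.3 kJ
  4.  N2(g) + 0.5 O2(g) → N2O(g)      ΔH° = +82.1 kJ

eq. 1 reversed and × 3/2 (reverse to put N2O3(g) on the reactant side; ×3/2 to match 3/2 N2O3(g) in the target): (-3/2)·(+83.7) = -125.55 kJ
eq. 2 as written (N2O4(g) already on the product side): +9.2 kJ
eq. 3 × 1/2 (×1/2 to match 1/2 N2O5(g) in the target): (1/2)·(+11.3) = +5.65 kJ
eq. 4 × 2 (scale by 2 for the 2 N2O(g)): (2)·(+82.1) = +164.2 kJ
ΔH° = (-125.55) + (+9.2) + (+5.65) + (+164.2) = 53.5 kJ

ΔH° = 53.5 kJ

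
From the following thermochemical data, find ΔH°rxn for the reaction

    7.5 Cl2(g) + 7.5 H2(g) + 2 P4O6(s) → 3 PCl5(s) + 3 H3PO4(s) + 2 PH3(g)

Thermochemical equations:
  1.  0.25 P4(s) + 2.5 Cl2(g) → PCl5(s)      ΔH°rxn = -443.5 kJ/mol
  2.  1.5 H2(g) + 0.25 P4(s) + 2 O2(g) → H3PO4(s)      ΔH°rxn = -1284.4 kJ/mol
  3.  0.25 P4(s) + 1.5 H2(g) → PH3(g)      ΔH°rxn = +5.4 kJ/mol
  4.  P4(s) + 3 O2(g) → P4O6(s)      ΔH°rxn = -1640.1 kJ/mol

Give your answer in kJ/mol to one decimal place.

eq. 1 × 3: (3)·(-443.5) = -1330.5 kJ/mol
eq. 2 × 3: (3)·(-1284.4) = -3853.2 kJ/mol
eq. 3 × 2: (2)·(+5.4) = +10.8 kJ/mol
eq. 4 reversed and × 2: (-2)·(-1640.1) = +3280.2 kJ/mol
By Hess's law, ΔH°rxn = (-1330.5) + (-3853.2) + (+10.8) + (+3280.2) = -1892.7 kJ/mol

ΔH°rxn = -1892.7 kJ/mol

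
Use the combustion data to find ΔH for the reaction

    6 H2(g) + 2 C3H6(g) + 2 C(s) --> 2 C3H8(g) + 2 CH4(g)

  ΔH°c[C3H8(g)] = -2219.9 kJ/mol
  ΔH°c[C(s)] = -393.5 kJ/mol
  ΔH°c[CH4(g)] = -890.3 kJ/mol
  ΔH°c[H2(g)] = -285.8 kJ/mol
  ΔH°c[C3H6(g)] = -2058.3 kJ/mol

Using ΔH = Σ nΔHc°(reactants) − Σ nΔHc°(products):
= [6·(-285.8) + 2·(-2058.3) + 2·(-393.5)] − [2·(-2219.9) + 2·(-890.3)]
= -398.0 kJ/mol

ΔH = -398.0 kJ/mol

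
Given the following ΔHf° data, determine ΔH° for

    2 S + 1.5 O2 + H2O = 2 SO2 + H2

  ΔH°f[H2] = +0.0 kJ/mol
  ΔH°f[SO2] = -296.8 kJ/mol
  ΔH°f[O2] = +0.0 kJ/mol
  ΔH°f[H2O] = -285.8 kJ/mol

Products: 2·(-296.8) + 1·(+0.0) = -593.6
Reactants: 2·(+0.0) + 3/2·(+0.0) + 1·(-285.8) = -285.8
ΔH° = (-593.6) − (-285.8) = -307.8 kJ/mol

ΔH° = -307.8 kJ/mol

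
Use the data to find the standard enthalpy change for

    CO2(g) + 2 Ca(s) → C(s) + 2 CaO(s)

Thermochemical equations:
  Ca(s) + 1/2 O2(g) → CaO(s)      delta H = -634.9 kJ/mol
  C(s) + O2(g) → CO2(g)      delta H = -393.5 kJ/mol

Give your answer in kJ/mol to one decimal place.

delta H = -876.3 kJ/mol

equation 1 × 2 (×2 to match 2 CaO(s) in the target): (2)·(-634.9) = -1269.8 kJ/mol
equation 2 reversed (reverse to put CO2(g) on the reactant side): +393.5 kJ/mol
Summing the manipulated equations, delta H = (-1269.8) + (+393.5) = -876.3 kJ/mol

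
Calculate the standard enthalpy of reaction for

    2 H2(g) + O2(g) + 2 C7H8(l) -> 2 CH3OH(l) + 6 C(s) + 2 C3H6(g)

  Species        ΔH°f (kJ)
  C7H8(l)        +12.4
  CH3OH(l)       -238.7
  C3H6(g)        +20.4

ΔH_rxn = -461.4 kJ

Products: 2·(-238.7) + 6·(+0.0) + 2·(+20.4) = -436.6
Reactants: 2·(+0.0) + 1·(+0.0) + 2·(+12.4) = +24.8
ΔH_rxn = (-436.6) − (+24.8) = -461.4 kJ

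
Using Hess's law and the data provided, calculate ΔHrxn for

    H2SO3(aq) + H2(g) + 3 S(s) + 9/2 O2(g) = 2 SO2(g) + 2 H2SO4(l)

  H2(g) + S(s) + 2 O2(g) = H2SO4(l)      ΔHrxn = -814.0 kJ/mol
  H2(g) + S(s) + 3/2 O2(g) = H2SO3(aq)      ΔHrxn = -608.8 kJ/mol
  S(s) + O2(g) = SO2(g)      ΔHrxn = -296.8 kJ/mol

ΔHrxn = -1612.8 kJ/mol

equation 1 × 2 (×2 to match 2 H2SO4(l) in the target): (2)·(-814.0) = -1628.0 kJ/mol
equation 2 reversed (H2SO3(aq) must end up as a reactant): +608.8 kJ/mol
equation 3 × 2 (scale by 2 for the 2 SO2(g)): (2)·(-296.8) = -593.6 kJ/mol
Combining the equations, ΔHrxn = (2)·(-814.0) + (-1)·(-608.8) + (2)·(-296.8) = -1612.8 kJ/mol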